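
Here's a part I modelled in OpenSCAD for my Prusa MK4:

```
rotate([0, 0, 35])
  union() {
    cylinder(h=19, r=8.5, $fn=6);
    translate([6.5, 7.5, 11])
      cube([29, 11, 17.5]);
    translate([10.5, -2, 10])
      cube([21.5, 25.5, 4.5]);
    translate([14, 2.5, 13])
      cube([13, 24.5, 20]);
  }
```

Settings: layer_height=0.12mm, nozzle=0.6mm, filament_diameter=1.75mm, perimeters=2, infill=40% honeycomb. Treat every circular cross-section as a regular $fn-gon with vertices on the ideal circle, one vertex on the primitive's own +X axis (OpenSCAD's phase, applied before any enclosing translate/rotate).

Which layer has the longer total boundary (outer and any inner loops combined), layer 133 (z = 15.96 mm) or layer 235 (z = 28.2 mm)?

Layer 133 (z = 15.96): the r=8.5 cylinder gives a regular 6-gon of circumradius 8.5 (constant along its height) (perimeter = 2·6·8.500·sin(180°/6) = 51.00 mm); the cube at (6.5, 7.5) (footprint 29×11) is included at this height (perimeter 80.00 mm); the cube at (10.5, -2) is not intersected at this z (z outside [10, 14.5]); the cube at (14, 2.5) is present — its section is the full 13×24.5 rectangle (perimeter 75.00 mm); Combining (union): the regions partially overlap (shared area 143.00 mm²), so the edge portions inside another operand are dropped and the merged outline is re-measured after clipping — boundary = 158.00 mm; (whole slice rotated 35° about Z — lengths, areas and connectivity unchanged). So its perimeter = 158.00 mm. Layer 235 (z = 28.2): the cylinder is absent (z outside [0, 19]); the 29×11 cube at (6.5, 7.5) contributes its full rectangle (perimeter 80.00 mm); the cube at (10.5, -2) is absent (z outside [10, 14.5]); the cube at (14, 2.5) is present — its section is the full 13×24.5 rectangle (perimeter 75.00 mm); Combining (union): the regions partially overlap (shared area 143.00 mm²), so the edge portions inside another operand are dropped and the merged outline is re-measured after clipping — boundary = 107.00 mm; (rotated 35° about Z; rotation is an isometry so areas/perimeters/island counts are preserved). So its perimeter = 107.00 mm. Layer 133 is larger (158.00 vs 107.00 mm).

layer 133 (z = 15.96 mm)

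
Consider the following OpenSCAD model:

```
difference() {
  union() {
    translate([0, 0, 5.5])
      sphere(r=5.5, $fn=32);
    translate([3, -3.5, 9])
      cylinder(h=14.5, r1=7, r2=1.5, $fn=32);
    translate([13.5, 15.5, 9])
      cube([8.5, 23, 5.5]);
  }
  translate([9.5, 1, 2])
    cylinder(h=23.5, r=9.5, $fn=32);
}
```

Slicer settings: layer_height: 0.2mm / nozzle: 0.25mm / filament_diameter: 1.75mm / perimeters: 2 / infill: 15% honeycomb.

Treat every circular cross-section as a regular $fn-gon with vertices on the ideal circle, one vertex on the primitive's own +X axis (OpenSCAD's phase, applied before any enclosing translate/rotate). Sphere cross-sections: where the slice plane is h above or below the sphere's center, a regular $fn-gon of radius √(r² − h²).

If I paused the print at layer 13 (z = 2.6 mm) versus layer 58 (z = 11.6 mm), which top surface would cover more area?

layer 58 (z = 11.6 mm)

Layer 13 (z = 2.6): the sphere: section is a regular 32-gon, circumradius = √(r²−h²) = √(5.5²−2.9²) = 4.673 (area = (32/2)·4.673²·sin(360°/32) = 68.17 mm²); the cone at (3, -3.5) is absent (z outside [9, 23.5]); the cube at (13.5, 15.5) does not reach this height (z outside [9, 14.5]); Taking the union: only the r=5.5 sphere is present, so the union is just that shape — area = 68.17 mm²; the r=9.5 cylinder at (9.5, 1) contributes a regular 32-gon of circumradius 9.5 (area = (32/2)·9.500²·sin(360°/32) = 281.71 mm²); Subtracting the remaining from the first: starting from that combined region (68.17 mm²), the r=9.5 cylinder at (9.5, 1) partially overlaps it — only the 29.76 mm² overlap (of its 281.71 mm²) is removed, clipping the outline — area = 38.41 mm². So its area = 38.41 mm². Layer 58 (z = 11.6): the sphere does not reach this height (|z−center|=6.100 > r=5.5); the cone at (3, -3.5) (r1=7→r2=1.5) has section circumradius 6.014 here — a regular 32-gon (area = (32/2)·6.014²·sin(360°/32) = 112.89 mm²); the 8.5×23 cube at (13.5, 15.5) contributes its full rectangle (area 195.50 mm²); Taking the union: the 2 present regions are separate (no shared area or edge), so areas and boundary lengths simply add and each stays a separate island — area = 308.39 mm²; the cylinder at (9.5, 1): section is a regular 32-gon, circumradius r=9.5 (area = (32/2)·9.500²·sin(360°/32) = 281.71 mm²); Subtracting the remaining from the first: starting from that combined region (308.39 mm²), the r=9.5 cylinder at (9.5, 1) partially overlaps it — only the 67.08 mm² overlap (of its 281.71 mm²) is removed, clipping the outline — area = 241.31 mm². So its area = 241.31 mm². Layer 58 is larger (241.31 vs 38.41 mm²).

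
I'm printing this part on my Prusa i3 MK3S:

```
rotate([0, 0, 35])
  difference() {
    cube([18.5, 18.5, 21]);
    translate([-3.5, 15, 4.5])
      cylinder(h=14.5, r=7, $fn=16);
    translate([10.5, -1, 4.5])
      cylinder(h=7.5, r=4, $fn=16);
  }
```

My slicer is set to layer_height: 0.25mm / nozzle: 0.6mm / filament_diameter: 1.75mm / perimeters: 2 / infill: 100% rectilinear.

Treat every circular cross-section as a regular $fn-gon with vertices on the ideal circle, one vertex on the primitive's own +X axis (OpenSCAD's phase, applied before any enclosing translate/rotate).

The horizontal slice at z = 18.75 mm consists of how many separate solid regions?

1

At z = 18.75 mm: the cube is present — its section is the full 18.5×18.5 rectangle; the cylinder at (-3.5, 15): section is a regular 16-gon, circumradius r=7; the cylinder at (10.5, -1) does not reach this height (z outside [4.5, 12]); Taking the first minus the rest: starting from the 18.5×18.5 cube, the r=7 cylinder at (-3.5, 15) partially overlaps it — only the 25.25 mm² overlap (of its 150.01 mm²) is removed, clipping the outline — 1 connected region; (whole slice rotated 35° about Z — lengths, areas and connectivity unchanged). The result has 1 disconnected region.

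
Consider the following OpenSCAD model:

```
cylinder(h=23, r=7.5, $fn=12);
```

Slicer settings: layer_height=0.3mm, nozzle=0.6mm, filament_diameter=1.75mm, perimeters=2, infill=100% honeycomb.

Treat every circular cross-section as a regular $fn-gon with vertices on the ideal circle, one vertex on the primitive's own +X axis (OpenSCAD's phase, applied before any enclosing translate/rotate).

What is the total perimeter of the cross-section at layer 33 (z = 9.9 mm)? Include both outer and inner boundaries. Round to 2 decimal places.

46.59 mm

At z = 9.9 mm: the r=7.5 cylinder gives a regular 12-gon of circumradius 7.5 (constant along its height) (perimeter = 2·12·7.500·sin(180°/12) = 46.59 mm). Overall, the cross-section is a single solid region. Total boundary length (outer) = 46.59 mm.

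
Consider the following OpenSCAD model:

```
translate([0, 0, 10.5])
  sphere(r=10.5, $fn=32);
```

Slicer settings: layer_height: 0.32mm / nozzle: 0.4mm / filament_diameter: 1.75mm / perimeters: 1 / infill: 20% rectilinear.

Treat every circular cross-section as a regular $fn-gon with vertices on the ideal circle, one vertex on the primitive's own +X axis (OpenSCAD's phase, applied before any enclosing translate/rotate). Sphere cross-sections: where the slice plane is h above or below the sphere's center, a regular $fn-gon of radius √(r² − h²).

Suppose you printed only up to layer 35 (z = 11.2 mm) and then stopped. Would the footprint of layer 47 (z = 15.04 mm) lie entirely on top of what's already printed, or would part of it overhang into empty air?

Compare the two slices. At z = 11.2: the r=10.5 sphere slices to a regular 32-gon of circumradius 10.477 (√(r²−h²) with h=0.7 from center) (area = (32/2)·10.477²·sin(360°/32) = 342.61 mm²). At z = 15.04: the sphere: section is a regular 32-gon, circumradius = √(r²−h²) = √(10.5²−4.54²) = 9.468 (area = (32/2)·9.468²·sin(360°/32) = 279.80 mm²). Checking containment: the cross-section at z = 15.04 is a subset of the cross-section at z = 11.2.

entirely on top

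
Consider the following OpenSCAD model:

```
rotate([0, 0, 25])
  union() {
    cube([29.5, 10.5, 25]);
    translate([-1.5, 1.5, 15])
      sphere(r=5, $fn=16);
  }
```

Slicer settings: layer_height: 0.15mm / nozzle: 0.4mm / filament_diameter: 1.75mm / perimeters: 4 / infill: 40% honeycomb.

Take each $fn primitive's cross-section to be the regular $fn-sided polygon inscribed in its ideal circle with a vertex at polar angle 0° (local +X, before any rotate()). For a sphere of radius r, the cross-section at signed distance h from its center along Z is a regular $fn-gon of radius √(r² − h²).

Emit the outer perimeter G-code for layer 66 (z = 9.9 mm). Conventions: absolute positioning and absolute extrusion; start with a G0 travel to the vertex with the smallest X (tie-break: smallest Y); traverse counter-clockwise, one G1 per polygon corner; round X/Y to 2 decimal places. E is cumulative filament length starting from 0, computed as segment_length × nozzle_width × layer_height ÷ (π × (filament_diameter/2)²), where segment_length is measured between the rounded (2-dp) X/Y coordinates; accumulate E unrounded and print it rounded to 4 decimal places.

At z = 9.9 mm: the 29.5×10.5 cube contributes its full rectangle; the sphere at (-1.5, 1.5) is not intersected at this z (|z−center|=5.100 > r=5); Taking the union: only the 29.5×10.5 cube is present, so the union is just that shape — 1 connected region; (rotated 25° about Z; rotation is an isometry so areas/perimeters/island counts are preserved). The outline is a single polygon with 4 vertices. Extrusion per mm of travel: 0.4 × 0.15 / (π × 0.875²) = 0.024945. Accumulating E over each segment gives final E = 1.9957.

G0 X-4.44 Y9.52 Z9.90
G1 X0.00 Y0.00 E0.2620
G1 X26.74 Y12.47 E0.9980
G1 X22.30 Y21.98 E1.2598
G1 X-4.44 Y9.52 E1.9957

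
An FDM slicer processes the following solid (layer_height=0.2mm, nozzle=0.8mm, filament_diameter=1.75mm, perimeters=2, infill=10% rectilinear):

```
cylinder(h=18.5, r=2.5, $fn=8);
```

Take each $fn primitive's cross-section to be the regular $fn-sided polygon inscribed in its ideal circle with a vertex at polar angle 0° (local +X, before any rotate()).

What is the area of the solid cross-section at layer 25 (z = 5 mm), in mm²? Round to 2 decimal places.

17.68 mm²

At z = 5 mm: the r=2.5 cylinder contributes a regular 8-gon of circumradius 2.5 (area = (8/2)·2.500²·sin(360°/8) = 17.68 mm²). Overall, the cross-section is a single solid region. Net area = 17.68 mm².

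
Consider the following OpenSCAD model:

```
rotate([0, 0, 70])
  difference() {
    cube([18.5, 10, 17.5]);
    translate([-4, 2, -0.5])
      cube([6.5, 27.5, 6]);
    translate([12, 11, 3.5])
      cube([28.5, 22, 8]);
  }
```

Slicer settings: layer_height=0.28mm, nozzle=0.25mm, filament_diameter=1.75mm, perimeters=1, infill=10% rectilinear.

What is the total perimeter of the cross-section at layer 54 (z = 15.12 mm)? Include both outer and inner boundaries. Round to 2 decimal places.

57.00 mm

At z = 15.12 mm: the 18.5×10 cube contributes its full rectangle (perimeter 57.00 mm); the cube at (-4, 2) is not intersected at this z (z outside [-0.5, 5.5]); the cube at (12, 11) is absent (z outside [3.5, 11.5]); Subtracting the remaining from the first: none of the subtracted shapes is present at this height, so the 18.5×10 cube is unchanged — boundary = 57.00 mm; (whole slice rotated 70° about Z — lengths, areas and connectivity unchanged). Overall, the cross-section is a single solid region. Total boundary length (outer) = 57.00 mm.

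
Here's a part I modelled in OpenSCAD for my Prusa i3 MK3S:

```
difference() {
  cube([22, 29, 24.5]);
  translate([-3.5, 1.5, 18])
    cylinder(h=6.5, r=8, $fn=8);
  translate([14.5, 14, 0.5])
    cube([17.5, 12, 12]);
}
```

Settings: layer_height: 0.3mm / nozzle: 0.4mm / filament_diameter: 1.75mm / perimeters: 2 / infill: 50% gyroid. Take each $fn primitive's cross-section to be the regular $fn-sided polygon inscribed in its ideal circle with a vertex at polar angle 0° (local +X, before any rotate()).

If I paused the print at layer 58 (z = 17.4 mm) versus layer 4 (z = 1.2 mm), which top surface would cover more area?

Layer 58 (z = 17.4): the cube (footprint 22×29) is included at this height (area 638.00 mm²); the cylinder at (-3.5, 1.5) is not intersected at this z (z outside [18, 24.5]); the cube at (14.5, 14) does not reach this height (z outside [0.5, 12.5]); Subtracting the remaining from the first: none of the subtracted shapes is present at this height, so the 22×29 cube is unchanged — area = 638.00 mm². So its area = 638.00 mm². Layer 4 (z = 1.2): the cube (footprint 22×29) is included at this height (area 638.00 mm²); the cylinder at (-3.5, 1.5) does not reach this height (z outside [18, 24.5]); the cube at (14.5, 14) is present — its section is the full 17.5×12 rectangle (area 210.00 mm²); After the difference (first − rest): starting from the 22×29 cube (638.00 mm²), the 17.5×12 cube at (14.5, 14) partially overlaps it — only the 90.00 mm² overlap (of its 210.00 mm²) is removed, clipping the outline — area = 548.00 mm². So its area = 548.00 mm². Layer 58 is larger (638.00 vs 548.00 mm²).

layer 58 (z = 17.4 mm)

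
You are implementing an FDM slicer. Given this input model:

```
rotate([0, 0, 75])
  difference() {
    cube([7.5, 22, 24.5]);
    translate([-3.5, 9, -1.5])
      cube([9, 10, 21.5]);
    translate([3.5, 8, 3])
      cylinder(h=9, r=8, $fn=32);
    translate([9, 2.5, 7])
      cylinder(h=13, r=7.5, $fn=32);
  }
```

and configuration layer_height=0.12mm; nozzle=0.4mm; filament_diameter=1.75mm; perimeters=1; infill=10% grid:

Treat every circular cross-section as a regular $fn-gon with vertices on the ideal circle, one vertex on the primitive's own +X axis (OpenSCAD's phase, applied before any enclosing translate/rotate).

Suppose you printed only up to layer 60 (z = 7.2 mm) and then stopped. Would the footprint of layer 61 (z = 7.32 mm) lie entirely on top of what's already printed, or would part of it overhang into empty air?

entirely on top

Compare the two slices. At z = 7.2: the cube (footprint 7.5×22) is included at this height (area 165.00 mm²); the cube at (-3.5, 9) (footprint 9×10) is included at this height (area 90.00 mm²); the r=8 cylinder at (3.5, 8) gives a regular 32-gon of circumradius 8 (constant along its height) (area = (32/2)·8.000²·sin(360°/32) = 199.77 mm²); the r=7.5 cylinder at (9, 2.5) gives a regular 32-gon of circumradius 7.5 (constant along its height) (area = (32/2)·7.500²·sin(360°/32) = 175.58 mm²); After the difference (first − rest): starting from the 7.5×22 cube (165.00 mm²), the 9×10 cube at (-3.5, 9) partially overlaps it — only the 55.00 mm² overlap (of its 90.00 mm²) is removed, clipping the outline; the r=8 cylinder at (3.5, 8) partially overlaps it — only the 77.71 mm² overlap (of its 199.77 mm²) is removed, clipping the outline; the r=7.5 cylinder at (9, 2.5) partially overlaps it — only the 1.62 mm² overlap (of its 175.58 mm²) is removed, clipping the outline — area = 30.67 mm²; (whole slice rotated 75° about Z — lengths, areas and connectivity unchanged). At z = 7.32: the 7.5×22 cube contributes its full rectangle (area 165.00 mm²); the 9×10 cube at (-3.5, 9) contributes its full rectangle (area 90.00 mm²); the cylinder at (3.5, 8): section is a regular 32-gon, circumradius r=8 (area = (32/2)·8.000²·sin(360°/32) = 199.77 mm²); the cylinder at (9, 2.5): section is a regular 32-gon, circumradius r=7.5 (area = (32/2)·7.500²·sin(360°/32) = 175.58 mm²); After the difference (first − rest): starting from the 7.5×22 cube (165.00 mm²), the 9×10 cube at (-3.5, 9) partially overlaps it — only the 55.00 mm² overlap (of its 90.00 mm²) is removed, clipping the outline; the r=8 cylinder at (3.5, 8) partially overlaps it — only the 77.71 mm² overlap (of its 199.77 mm²) is removed, clipping the outline; the r=7.5 cylinder at (9, 2.5) partially overlaps it — only the 1.62 mm² overlap (of its 175.58 mm²) is removed, clipping the outline — area = 30.67 mm²; (whole slice rotated 75° about Z — lengths, areas and connectivity unchanged). Checking containment: the cross-section at z = 7.32 is a subset of the cross-section at z = 7.2.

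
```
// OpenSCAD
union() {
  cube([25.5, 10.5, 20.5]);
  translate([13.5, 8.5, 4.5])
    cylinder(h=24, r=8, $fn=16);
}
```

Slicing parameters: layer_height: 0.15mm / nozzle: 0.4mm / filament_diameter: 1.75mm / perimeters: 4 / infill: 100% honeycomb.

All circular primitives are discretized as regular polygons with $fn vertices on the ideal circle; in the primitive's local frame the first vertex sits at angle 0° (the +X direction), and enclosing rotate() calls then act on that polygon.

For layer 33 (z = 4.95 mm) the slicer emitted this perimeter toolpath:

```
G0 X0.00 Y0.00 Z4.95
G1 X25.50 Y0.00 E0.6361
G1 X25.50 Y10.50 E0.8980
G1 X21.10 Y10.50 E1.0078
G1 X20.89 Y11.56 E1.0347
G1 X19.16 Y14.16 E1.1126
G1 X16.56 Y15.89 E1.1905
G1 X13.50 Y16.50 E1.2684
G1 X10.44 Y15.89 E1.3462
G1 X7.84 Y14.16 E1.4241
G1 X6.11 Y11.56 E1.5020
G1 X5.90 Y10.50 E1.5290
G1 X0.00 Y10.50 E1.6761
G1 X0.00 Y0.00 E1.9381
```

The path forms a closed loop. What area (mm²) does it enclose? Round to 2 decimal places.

Apply the shoelace formula to the sequence of (X, Y) vertices; enclosed area = 334.52 mm².

334.52 mm²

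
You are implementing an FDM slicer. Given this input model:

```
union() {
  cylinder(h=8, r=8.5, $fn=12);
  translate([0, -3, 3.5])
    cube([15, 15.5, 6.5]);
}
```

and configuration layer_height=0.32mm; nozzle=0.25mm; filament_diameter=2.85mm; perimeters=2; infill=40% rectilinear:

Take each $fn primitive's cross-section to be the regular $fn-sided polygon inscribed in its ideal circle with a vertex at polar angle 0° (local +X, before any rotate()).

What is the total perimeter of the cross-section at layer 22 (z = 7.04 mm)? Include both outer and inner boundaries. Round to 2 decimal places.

78.30 mm

At z = 7.04 mm: the cylinder: section is a regular 12-gon, circumradius r=8.5 (perimeter = 2·12·8.500·sin(180°/12) = 52.80 mm); the 15×15.5 cube at (0, -3) contributes its full rectangle (perimeter 61.00 mm); Taking the union: the regions partially overlap (shared area 78.48 mm²), so the edge portions inside another operand are dropped and the merged outline is re-measured after clipping — boundary = 78.30 mm. Overall, the cross-section is a single solid region. Total boundary length (outer) = 78.30 mm.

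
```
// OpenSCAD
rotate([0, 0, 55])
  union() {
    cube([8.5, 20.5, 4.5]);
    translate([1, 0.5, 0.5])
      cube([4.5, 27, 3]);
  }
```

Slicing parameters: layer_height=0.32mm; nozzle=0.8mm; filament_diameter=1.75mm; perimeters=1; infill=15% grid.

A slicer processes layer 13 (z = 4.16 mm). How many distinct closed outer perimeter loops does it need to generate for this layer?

1

At z = 4.16 mm: the 8.5×20.5 cube contributes its full rectangle; the cube at (1, 0.5) is not intersected at this z (z outside [0.5, 3.5]); Merging all regions: only the 8.5×20.5 cube is present, so the union is just that shape — 1 connected region; (rotated 55° about Z; rotation is an isometry so areas/perimeters/island counts are preserved). The result has 1 disconnected region.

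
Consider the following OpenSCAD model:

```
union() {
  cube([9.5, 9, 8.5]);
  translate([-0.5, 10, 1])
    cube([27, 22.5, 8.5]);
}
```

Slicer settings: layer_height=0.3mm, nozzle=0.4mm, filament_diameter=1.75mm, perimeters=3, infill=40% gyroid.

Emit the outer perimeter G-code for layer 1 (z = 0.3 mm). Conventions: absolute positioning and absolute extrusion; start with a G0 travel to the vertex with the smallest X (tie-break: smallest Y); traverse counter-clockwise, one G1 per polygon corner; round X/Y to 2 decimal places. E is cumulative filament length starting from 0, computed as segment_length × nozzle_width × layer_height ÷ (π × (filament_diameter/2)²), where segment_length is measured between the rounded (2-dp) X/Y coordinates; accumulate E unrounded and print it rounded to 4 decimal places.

G0 X0.00 Y0.00 Z0.30
G1 X9.50 Y0.00 E0.4740
G1 X9.50 Y9.00 E0.9230
G1 X0.00 Y9.00 E1.3969
G1 X0.00 Y0.00 E1.8459

At z = 0.3 mm: the 9.5×9 cube contributes its full rectangle; the cube at (-0.5, 10) does not reach this height (z outside [1, 9.5]); Merging all regions: only the 9.5×9 cube is present, so the union is just that shape — 1 connected region. The outline is a single polygon with 4 vertices. Extrusion per mm of travel: 0.4 × 0.3 / (π × 0.875²) = 0.049890. Accumulating E over each segment gives final E = 1.8459.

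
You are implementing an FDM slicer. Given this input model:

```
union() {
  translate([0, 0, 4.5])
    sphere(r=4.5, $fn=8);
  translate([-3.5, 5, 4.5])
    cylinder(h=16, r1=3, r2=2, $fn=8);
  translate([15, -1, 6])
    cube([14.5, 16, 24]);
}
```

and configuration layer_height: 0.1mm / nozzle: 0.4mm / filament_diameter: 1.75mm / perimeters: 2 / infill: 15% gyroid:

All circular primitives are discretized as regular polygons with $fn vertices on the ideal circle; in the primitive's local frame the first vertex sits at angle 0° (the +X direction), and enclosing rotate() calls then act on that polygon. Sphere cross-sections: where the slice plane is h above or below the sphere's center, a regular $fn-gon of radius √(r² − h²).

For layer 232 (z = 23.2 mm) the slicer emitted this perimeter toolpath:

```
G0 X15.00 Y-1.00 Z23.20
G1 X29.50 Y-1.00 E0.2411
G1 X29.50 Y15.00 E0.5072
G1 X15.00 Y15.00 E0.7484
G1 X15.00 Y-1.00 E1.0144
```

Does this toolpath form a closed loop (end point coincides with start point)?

yes

Start point (G0): (15.00, -1.00). End point (last G1): the path returns to the start — closed.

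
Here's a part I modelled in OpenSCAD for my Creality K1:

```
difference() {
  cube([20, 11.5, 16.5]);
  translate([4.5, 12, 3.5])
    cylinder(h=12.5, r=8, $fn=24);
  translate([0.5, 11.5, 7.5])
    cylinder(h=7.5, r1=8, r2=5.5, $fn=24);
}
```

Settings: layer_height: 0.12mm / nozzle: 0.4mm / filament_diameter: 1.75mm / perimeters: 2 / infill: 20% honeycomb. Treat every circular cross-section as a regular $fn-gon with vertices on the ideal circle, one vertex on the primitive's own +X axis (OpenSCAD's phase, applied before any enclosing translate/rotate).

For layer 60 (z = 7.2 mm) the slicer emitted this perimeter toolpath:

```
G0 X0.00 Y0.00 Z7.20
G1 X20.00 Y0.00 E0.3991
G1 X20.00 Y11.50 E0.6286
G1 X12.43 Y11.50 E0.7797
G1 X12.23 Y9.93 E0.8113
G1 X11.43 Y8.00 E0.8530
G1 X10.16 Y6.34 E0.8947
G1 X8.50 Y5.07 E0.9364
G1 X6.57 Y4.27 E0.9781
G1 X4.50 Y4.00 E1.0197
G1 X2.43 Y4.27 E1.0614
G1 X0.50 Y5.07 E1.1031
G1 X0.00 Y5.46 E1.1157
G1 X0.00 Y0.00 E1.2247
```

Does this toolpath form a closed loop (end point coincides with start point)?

Start point (G0): (0.00, 0.00). End point (last G1): the path returns to the start — closed.

yes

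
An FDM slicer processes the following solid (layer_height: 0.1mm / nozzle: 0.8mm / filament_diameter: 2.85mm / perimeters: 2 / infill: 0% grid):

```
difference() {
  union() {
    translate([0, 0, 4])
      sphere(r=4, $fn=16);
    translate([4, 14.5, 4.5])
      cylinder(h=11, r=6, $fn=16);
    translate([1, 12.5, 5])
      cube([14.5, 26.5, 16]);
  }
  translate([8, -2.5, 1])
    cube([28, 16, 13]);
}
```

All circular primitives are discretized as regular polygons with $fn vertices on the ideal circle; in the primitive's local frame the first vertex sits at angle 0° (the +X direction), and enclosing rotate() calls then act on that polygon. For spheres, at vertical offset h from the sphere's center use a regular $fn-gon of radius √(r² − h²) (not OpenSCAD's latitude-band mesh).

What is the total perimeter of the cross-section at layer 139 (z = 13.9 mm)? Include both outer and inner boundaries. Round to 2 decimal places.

At z = 13.9 mm: the sphere is absent (|z−center|=9.900 > r=4); the cylinder at (4, 14.5): section is a regular 16-gon, circumradius r=6 (perimeter = 2·16·6.000·sin(180°/16) = 37.46 mm); the 14.5×26.5 cube at (1, 12.5) contributes its full rectangle (perimeter 82.00 mm); Combining (union): the regions partially overlap (shared area 62.14 mm²), so the edge portions inside another operand are dropped and the merged outline is re-measured after clipping — boundary = 89.19 mm; the cube at (8, -2.5) is present — its section is the full 28×16 rectangle (perimeter 88.00 mm); Subtracting the remaining from the first: starting from the result so far, the 28×16 cube at (8, -2.5) partially overlaps it — only the 9.72 mm² overlap (of its 448.00 mm²) is removed, clipping the outline — boundary = 90.26 mm. Overall, the cross-section is a single solid region. Total boundary length (outer) = 90.26 mm.

90.26 mm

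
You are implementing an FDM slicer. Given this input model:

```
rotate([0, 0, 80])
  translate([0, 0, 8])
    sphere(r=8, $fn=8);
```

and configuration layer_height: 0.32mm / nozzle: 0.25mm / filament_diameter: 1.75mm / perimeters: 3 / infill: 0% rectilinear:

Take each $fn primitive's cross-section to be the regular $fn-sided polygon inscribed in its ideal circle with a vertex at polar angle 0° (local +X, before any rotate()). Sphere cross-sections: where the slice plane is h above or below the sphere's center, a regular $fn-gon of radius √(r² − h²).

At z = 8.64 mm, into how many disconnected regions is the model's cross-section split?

At z = 8.64 mm: the r=8 sphere slices to a regular 8-gon of circumradius 7.974 (√(r²−h²) with h=0.64 from center); (rotated 80° about Z; rotation is an isometry so areas/perimeters/island counts are preserved). The result has 1 disconnected region.

1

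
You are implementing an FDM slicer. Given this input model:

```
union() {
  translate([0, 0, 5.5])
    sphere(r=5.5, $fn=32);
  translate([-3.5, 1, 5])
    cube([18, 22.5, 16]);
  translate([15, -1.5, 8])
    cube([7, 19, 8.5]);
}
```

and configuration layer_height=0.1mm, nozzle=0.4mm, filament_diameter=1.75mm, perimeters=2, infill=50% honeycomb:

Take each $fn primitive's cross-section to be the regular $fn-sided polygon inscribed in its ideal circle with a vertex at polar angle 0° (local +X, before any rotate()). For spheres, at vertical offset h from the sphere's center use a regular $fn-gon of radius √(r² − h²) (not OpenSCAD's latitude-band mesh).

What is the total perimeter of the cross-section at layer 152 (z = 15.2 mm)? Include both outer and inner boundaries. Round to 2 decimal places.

At z = 15.2 mm: the sphere is not intersected at this z (|z−center|=9.700 > r=5.5); the 18×22.5 cube at (-3.5, 1) contributes its full rectangle (perimeter 81.00 mm); the cube at (15, -1.5) is present — its section is the full 7×19 rectangle (perimeter 52.00 mm); Merging all regions: the 2 present regions are separate (no shared area or edge), so areas and boundary lengths simply add and each stays a separate island — boundary = 133.00 mm. Overall, the cross-section has 2 separate islands. Total boundary length (outer) = 133.00 mm.

133.00 mm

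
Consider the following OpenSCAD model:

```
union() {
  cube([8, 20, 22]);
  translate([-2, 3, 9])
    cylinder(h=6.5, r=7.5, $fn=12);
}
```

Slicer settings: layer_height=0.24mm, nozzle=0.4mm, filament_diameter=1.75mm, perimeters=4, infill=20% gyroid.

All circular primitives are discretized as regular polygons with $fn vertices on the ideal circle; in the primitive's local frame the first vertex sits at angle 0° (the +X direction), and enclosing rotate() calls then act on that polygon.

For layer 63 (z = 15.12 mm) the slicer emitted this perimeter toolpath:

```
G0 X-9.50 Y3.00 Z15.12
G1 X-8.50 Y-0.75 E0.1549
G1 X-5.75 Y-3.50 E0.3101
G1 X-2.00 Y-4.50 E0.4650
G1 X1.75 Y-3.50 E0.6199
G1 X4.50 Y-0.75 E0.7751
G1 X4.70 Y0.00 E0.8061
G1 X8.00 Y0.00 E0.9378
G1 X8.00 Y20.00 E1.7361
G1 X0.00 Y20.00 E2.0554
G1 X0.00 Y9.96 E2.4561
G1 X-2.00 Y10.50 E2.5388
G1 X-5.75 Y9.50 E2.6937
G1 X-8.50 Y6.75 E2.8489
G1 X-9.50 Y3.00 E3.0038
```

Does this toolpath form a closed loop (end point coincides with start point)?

Start point (G0): (-9.50, 3.00). End point (last G1): the path returns to the start — closed.

yes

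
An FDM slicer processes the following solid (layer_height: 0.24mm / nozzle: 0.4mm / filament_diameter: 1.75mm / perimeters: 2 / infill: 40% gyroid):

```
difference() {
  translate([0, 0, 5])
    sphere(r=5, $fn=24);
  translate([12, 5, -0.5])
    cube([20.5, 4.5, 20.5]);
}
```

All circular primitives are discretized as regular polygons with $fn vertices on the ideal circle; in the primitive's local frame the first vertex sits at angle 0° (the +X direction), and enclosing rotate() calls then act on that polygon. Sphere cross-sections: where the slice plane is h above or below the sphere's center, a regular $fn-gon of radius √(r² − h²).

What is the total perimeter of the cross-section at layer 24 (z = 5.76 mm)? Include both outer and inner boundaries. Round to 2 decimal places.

At z = 5.76 mm: the r=5 sphere slices to a regular 24-gon of circumradius 4.942 (√(r²−h²) with h=0.76 from center) (perimeter = 2·24·4.942·sin(180°/24) = 30.96 mm); the cube at (12, 5) (footprint 20.5×4.5) is included at this height (perimeter 50.00 mm); Subtracting the remaining from the first: starting from the r=5 sphere, the 20.5×4.5 cube at (12, 5) misses the remaining region (no effect) — boundary = 30.96 mm. Overall, the cross-section is a single solid region. Total boundary length (outer) = 30.96 mm.

30.96 mm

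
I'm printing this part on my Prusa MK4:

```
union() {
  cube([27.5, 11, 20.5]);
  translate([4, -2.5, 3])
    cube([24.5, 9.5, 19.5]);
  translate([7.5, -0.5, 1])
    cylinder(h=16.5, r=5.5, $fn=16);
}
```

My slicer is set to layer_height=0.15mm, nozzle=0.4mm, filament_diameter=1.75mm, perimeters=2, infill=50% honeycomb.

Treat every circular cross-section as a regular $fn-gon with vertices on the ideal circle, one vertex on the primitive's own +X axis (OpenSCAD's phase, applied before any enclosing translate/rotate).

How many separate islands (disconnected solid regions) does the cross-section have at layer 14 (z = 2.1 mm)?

At z = 2.1 mm: the cube (footprint 27.5×11) is included at this height; the cube at (4, -2.5) is absent (z outside [3, 22.5]); the r=5.5 cylinder at (7.5, -0.5) contributes a regular 16-gon of circumradius 5.5; Taking the union: the regions partially overlap (shared area 40.85 mm²), so overlapping operands fuse into one piece — 1 connected region. Overall, the cross-section is a single solid region. Island count = 1.

1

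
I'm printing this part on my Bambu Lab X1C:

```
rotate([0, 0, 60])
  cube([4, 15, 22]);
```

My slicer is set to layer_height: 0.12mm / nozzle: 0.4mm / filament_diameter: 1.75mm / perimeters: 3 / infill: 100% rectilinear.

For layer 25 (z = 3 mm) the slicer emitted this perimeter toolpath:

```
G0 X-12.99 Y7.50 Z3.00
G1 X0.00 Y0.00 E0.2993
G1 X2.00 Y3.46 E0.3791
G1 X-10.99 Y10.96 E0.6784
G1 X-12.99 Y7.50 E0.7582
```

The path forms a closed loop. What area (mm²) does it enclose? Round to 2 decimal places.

59.95 mm²

Apply the shoelace formula to the sequence of (X, Y) vertices; enclosed area = 59.95 mm².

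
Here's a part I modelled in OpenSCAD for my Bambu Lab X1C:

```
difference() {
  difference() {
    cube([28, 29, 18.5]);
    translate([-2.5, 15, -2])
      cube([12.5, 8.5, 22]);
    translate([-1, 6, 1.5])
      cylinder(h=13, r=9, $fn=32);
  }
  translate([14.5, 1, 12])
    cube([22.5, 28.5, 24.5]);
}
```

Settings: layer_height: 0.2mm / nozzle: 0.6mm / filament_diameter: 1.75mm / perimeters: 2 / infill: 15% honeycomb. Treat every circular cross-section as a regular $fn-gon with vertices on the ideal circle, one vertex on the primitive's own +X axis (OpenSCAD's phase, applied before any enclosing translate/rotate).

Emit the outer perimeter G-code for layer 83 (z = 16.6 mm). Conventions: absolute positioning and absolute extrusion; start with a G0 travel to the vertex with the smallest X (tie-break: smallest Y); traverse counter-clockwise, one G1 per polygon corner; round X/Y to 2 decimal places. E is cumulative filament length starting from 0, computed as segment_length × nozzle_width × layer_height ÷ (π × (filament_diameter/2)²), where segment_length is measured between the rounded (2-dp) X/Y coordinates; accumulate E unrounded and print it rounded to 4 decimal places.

G0 X0.00 Y0.00 Z16.60
G1 X28.00 Y0.00 E1.3969
G1 X28.00 Y1.00 E1.4468
G1 X14.50 Y1.00 E2.1203
G1 X14.50 Y29.00 E3.5173
G1 X0.00 Y29.00 E4.2407
G1 X0.00 Y23.50 E4.5151
G1 X10.00 Y23.50 E5.0140
G1 X10.00 Y15.00 E5.4380
G1 X0.00 Y15.00 E5.9369
G1 X0.00 Y0.00 E6.6853

At z = 16.6 mm: the cube (footprint 28×29) is included at this height; the 12.5×8.5 cube at (-2.5, 15) contributes its full rectangle; the cylinder at (-1, 6) does not reach this height (z outside [1.5, 14.5]); Taking the first minus the rest: starting from the 28×29 cube, the 12.5×8.5 cube at (-2.5, 15) partially overlaps it — only the 85.00 mm² overlap (of its 106.25 mm²) is removed, clipping the outline — 1 connected region; the cube at (14.5, 1) is present — its section is the full 22.5×28.5 rectangle; After the difference (first − rest): starting from the result so far, the 22.5×28.5 cube at (14.5, 1) partially overlaps it — only the 378.00 mm² overlap (of its 641.25 mm²) is removed, clipping the outline — 1 connected region. The outline is a single polygon with 10 vertices. Extrusion per mm of travel: 0.6 × 0.2 / (π × 0.875²) = 0.049890. Accumulating E over each segment gives final E = 6.6853.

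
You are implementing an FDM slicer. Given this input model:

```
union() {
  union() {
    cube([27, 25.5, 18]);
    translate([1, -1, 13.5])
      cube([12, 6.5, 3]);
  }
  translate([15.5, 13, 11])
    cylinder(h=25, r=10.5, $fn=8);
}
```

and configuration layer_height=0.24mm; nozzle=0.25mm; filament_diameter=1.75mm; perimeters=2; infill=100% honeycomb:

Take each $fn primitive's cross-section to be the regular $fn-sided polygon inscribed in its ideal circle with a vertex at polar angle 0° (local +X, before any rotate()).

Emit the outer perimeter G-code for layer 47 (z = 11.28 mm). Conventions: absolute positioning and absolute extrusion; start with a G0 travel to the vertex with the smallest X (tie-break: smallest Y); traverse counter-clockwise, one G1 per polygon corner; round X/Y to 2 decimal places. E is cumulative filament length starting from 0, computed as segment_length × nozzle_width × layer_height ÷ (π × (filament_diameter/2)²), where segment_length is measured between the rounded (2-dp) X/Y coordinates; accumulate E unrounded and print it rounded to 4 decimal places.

At z = 11.28 mm: the cube (footprint 27×25.5) is included at this height; the cube at (1, -1) does not reach this height (z outside [13.5, 16.5]); Merging all regions: only the 27×25.5 cube is present, so the union is just that shape — 1 connected region; the cylinder at (15.5, 13): section is a regular 8-gon, circumradius r=10.5; Merging all regions: the r=10.5 cylinder at (15.5, 13) lies entirely inside that combined region, so the union is just that combined region — 1 connected region. The outline is a single polygon with 4 vertices. Extrusion per mm of travel: 0.25 × 0.24 / (π × 0.875²) = 0.024945. Accumulating E over each segment gives final E = 2.6192.

G0 X0.00 Y0.00 Z11.28
G1 X27.00 Y0.00 E0.6735
G1 X27.00 Y25.50 E1.3096
G1 X0.00 Y25.50 E1.9831
G1 X0.00 Y0.00 E2.6192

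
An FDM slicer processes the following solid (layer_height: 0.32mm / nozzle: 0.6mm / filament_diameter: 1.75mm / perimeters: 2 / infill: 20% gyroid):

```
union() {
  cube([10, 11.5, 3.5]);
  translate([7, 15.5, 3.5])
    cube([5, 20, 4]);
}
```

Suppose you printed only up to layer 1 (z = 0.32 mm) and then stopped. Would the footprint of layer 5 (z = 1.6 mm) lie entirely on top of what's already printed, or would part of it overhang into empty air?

Compare the two slices. At z = 0.32: the 10×11.5 cube contributes its full rectangle (area 115.00 mm²); the cube at (7, 15.5) is not intersected at this z (z outside [3.5, 7.5]); Merging all regions: only the 10×11.5 cube is present, so the union is just that shape — area = 115.00 mm². At z = 1.6: the 10×11.5 cube contributes its full rectangle (area 115.00 mm²); the cube at (7, 15.5) is absent (z outside [3.5, 7.5]); Taking the union: only the 10×11.5 cube is present, so the union is just that shape — area = 115.00 mm². Checking containment: the cross-section at z = 1.6 is a subset of the cross-section at z = 0.32.

entirely on top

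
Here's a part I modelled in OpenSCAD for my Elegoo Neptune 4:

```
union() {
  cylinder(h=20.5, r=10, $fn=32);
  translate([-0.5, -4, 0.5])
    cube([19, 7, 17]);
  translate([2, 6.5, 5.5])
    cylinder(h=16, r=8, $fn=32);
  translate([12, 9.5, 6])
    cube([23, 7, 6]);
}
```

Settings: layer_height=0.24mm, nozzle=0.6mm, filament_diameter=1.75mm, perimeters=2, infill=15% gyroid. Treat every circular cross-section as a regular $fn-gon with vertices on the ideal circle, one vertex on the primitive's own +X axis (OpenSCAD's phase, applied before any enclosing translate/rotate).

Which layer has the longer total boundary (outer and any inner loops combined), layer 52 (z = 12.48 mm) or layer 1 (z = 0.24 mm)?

layer 52 (z = 12.48 mm)

Layer 52 (z = 12.48): the r=10 cylinder gives a regular 32-gon of circumradius 10 (constant along its height) (perimeter = 2·32·10.000·sin(180°/32) = 62.73 mm); the 19×7 cube at (-0.5, -4) contributes its full rectangle (perimeter 52.00 mm); the r=8 cylinder at (2, 6.5) gives a regular 32-gon of circumradius 8 (constant along its height) (perimeter = 2·32·8.000·sin(180°/32) = 50.18 mm); the cube at (12, 9.5) does not reach this height (z outside [6, 12]); Merging all regions: the regions partially overlap (shared area 203.01 mm²), so the edge portions inside another operand are dropped and the merged outline is re-measured after clipping — boundary = 89.15 mm. So its perimeter = 89.15 mm. Layer 1 (z = 0.24): the cylinder: section is a regular 32-gon, circumradius r=10 (perimeter = 2·32·10.000·sin(180°/32) = 62.73 mm); the cube at (-0.5, -4) does not reach this height (z outside [0.5, 17.5]); the cylinder at (2, 6.5) is not intersected at this z (z outside [5.5, 21.5]); the cube at (12, 9.5) is absent (z outside [6, 12]); Taking the union: only the r=10 cylinder is present, so the union is just that shape — boundary = 62.73 mm. So its perimeter = 62.73 mm. Layer 52 is larger (89.15 vs 62.73 mm).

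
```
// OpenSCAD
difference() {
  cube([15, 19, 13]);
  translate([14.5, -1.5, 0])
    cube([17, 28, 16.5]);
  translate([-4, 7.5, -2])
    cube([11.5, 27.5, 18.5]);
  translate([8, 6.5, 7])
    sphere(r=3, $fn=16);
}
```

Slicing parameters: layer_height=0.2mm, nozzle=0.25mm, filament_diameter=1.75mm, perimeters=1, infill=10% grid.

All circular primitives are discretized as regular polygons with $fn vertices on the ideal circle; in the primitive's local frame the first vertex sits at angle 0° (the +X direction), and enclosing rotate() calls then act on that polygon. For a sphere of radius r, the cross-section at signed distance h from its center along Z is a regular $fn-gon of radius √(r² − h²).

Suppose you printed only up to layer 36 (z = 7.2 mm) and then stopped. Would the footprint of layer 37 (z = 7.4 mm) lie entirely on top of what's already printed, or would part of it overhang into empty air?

Compare the two slices. At z = 7.2: the 15×19 cube contributes its full rectangle (area 285.00 mm²); the cube at (14.5, -1.5) is present — its section is the full 17×28 rectangle (area 476.00 mm²); the cube at (-4, 7.5) (footprint 11.5×27.5) is included at this height (area 316.25 mm²); the r=3 sphere at (8, 6.5) slices to a regular 16-gon of circumradius 2.993 (√(r²−h²) with h=0.2 from center) (area = (16/2)·2.993²·sin(360°/16) = 27.43 mm²); Subtracting the remaining from the first: starting from the 15×19 cube (285.00 mm²), the 17×28 cube at (14.5, -1.5) partially overlaps it — only the 9.50 mm² overlap (of its 476.00 mm²) is removed, clipping the outline; the 11.5×27.5 cube at (-4, 7.5) partially overlaps it — only the 86.25 mm² overlap (of its 316.25 mm²) is removed, clipping the outline; the r=3 sphere at (8, 6.5) partially overlaps it — only the 24.44 mm² overlap (of its 27.43 mm²) is removed, clipping the outline — area = 164.81 mm². At z = 7.4: the 15×19 cube contributes its full rectangle (area 285.00 mm²); the cube at (14.5, -1.5) is present — its section is the full 17×28 rectangle (area 476.00 mm²); the 11.5×27.5 cube at (-4, 7.5) contributes its full rectangle (area 316.25 mm²); the r=3 sphere at (8, 6.5) slices to a regular 16-gon of circumradius 2.973 (√(r²−h²) with h=0.4 from center) (area = (16/2)·2.973²·sin(360°/16) = 27.06 mm²); Taking the first minus the rest: starting from the 15×19 cube (285.00 mm²), the 17×28 cube at (14.5, -1.5) partially overlaps it — only the 9.50 mm² overlap (of its 476.00 mm²) is removed, clipping the outline; the 11.5×27.5 cube at (-4, 7.5) partially overlaps it — only the 86.25 mm² overlap (of its 316.25 mm²) is removed, clipping the outline; the r=3 sphere at (8, 6.5) partially overlaps it — only the 24.13 mm² overlap (of its 27.06 mm²) is removed, clipping the outline — area = 165.12 mm². Checking containment: the cross-section at z = 7.4 is a subset of the cross-section at z = 7.2.

entirely on top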